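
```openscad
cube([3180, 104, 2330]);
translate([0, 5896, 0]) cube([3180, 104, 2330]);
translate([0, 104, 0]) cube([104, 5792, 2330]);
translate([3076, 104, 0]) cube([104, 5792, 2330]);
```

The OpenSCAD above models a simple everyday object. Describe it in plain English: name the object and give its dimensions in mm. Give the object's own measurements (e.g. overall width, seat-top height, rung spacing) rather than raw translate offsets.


The wall frame of a small rectangular building: four walls, each 2330 mm tall and 104 mm thick, enclosing a footprint 3180 mm (x) by 6000 mm (y) outside-to-outside, with no floor or roof. The front and back walls (the −y and +y sides) span the full width; the two side walls fit between them.


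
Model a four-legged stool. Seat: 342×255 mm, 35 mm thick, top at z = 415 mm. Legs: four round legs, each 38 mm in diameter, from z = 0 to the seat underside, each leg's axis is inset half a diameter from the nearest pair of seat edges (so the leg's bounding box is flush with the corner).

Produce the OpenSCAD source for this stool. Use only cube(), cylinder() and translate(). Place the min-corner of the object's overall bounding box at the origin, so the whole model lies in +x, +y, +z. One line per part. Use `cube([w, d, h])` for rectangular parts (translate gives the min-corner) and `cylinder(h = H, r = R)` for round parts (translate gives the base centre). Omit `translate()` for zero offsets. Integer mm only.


translate([0, 0, 380]) cube([342, 255, 35]);
translate([19, 19, 0]) cylinder(h = 380, r = 19);
translate([323, 19, 0]) cylinder(h = 380, r = 19);
translate([19, 236, 0]) cylinder(h = 380, r = 19);
translate([323, 236, 0]) cylinder(h = 380, r = 19);


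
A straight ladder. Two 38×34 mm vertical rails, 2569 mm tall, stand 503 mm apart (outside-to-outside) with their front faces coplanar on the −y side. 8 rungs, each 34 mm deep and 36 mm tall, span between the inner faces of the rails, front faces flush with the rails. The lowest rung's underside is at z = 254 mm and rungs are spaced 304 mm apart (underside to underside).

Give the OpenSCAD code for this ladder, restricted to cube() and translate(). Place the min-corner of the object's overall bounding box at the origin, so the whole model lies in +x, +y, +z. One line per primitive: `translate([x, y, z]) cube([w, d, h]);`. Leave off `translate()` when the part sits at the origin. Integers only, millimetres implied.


cube([38, 34, 2569]);
translate([465, 0, 0]) cube([38, 34, 2569]);
translate([38, 0, 254]) cube([427, 34, 36]);
translate([38, 0, 558]) cube([427, 34, 36]);
translate([38, 0, 862]) cube([427, 34, 36]);
translate([38, 0, 1166]) cube([427, 34, 36]);
translate([38, 0, 1470]) cube([427, 34, 36]);
translate([38, 0, 1774]) cube([427, 34, 36]);
translate([38, 0, 2078]) cube([427, 34, 36]);
translate([38, 0, 2382]) cube([427, 34, 36]);


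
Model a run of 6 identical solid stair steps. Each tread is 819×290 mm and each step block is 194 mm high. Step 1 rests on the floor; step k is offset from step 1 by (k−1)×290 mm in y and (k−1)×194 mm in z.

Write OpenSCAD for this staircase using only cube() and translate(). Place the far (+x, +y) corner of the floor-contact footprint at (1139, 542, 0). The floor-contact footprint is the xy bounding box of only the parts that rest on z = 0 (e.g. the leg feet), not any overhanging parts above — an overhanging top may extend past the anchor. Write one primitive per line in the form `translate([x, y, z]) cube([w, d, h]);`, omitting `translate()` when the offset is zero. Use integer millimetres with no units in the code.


translate([320, 252, 0]) cube([819, 290, 194]);
translate([320, 542, 194]) cube([819, 290, 194]);
translate([320, 832, 388]) cube([819, 290, 194]);
translate([320, 1122, 582]) cube([819, 290, 194]);
translate([320, 1412, 776]) cube([819, 290, 194]);
translate([320, 1702, 970]) cube([819, 290, 194]);


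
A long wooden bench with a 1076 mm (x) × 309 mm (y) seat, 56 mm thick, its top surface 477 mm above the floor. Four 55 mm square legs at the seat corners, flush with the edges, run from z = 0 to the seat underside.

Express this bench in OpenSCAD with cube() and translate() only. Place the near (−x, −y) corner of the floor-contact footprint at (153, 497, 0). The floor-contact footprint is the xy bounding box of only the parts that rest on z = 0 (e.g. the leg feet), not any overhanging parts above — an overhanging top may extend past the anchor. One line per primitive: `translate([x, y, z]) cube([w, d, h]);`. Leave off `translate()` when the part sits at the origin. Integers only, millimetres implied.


// leg_h = 477 − 56 = 421
translate([153, 497, 421]) cube([1076, 309, 56]);
translate([153, 497, 0]) cube([55, 55, 421]);
translate([153, 751, 0]) cube([55, 55, 421]);
translate([1174, 497, 0]) cube([55, 55, 421]);
translate([1174, 751, 0]) cube([55, 55, 421]);


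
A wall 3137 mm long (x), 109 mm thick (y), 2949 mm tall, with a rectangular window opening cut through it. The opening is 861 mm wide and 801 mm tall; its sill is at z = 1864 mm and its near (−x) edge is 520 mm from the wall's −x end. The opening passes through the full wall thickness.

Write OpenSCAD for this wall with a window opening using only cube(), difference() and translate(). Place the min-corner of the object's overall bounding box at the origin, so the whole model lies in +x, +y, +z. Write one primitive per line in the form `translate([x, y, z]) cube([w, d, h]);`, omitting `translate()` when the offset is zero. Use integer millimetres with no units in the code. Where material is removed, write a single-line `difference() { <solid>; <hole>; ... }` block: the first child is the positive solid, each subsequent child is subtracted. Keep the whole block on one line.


difference() { cube([3137, 109, 2949]); translate([520, 0, 1864]) cube([861, 109, 801]); }


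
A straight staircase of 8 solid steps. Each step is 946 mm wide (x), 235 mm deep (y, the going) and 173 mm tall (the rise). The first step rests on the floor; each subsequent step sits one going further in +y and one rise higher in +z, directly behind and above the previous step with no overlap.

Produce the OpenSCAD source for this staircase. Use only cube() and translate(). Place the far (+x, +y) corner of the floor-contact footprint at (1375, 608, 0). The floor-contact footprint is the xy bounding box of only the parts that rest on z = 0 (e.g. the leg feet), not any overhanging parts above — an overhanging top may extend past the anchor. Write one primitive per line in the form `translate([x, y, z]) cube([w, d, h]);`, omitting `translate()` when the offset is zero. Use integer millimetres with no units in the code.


translate([429, 373, 0]) cube([946, 235, 173]);
translate([429, 608, 173]) cube([946, 235, 173]);
translate([429, 843, 346]) cube([946, 235, 173]);
translate([429, 1078, 519]) cube([946, 235, 173]);
translate([429, 1313, 692]) cube([946, 235, 173]);
translate([429, 1548, 865]) cube([946, 235, 173]);
translate([429, 1783, 1038]) cube([946, 235, 173]);
translate([429, 2018, 1211]) cube([946, 235, 173]);


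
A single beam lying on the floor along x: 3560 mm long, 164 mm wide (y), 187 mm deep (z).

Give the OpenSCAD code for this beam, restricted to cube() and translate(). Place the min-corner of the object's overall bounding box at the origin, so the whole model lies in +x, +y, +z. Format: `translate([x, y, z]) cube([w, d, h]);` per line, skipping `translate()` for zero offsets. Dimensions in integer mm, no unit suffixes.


cube([3560, 164, 187]);


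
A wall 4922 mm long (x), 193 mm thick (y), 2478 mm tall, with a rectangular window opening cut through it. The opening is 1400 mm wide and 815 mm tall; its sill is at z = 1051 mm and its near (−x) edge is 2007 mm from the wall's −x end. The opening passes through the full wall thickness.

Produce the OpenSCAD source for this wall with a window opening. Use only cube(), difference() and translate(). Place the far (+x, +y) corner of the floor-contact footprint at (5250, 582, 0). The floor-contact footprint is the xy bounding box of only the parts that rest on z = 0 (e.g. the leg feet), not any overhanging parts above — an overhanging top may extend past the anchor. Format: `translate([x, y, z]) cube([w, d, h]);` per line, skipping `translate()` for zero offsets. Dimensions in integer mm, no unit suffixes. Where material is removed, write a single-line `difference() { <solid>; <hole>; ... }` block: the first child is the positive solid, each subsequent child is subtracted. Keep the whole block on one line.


difference() { translate([328, 389, 0]) cube([4922, 193, 2478]); translate([2335, 389, 1051]) cube([1400, 193, 815]); }


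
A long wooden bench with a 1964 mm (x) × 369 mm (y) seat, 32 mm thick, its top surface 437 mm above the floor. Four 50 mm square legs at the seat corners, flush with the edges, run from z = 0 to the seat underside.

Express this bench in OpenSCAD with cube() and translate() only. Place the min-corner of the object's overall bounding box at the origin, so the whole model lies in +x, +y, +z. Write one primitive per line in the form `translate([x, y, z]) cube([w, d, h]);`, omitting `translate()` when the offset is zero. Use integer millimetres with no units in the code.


translate([0, 0, 405]) cube([1964, 369, 32]);
cube([50, 50, 405]);
translate([0, 319, 0]) cube([50, 50, 405]);
translate([1914, 0, 0]) cube([50, 50, 405]);
translate([1914, 319, 0]) cube([50, 50, 405]);


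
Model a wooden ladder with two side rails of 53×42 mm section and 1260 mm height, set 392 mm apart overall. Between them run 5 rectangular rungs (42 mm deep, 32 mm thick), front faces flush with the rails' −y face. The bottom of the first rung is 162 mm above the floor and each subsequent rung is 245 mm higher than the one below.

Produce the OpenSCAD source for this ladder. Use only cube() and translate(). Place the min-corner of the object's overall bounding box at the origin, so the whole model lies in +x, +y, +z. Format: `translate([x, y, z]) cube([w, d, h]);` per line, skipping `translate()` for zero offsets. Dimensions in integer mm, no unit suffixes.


cube([53, 42, 1260]);
translate([339, 0, 0]) cube([53, 42, 1260]);
translate([53, 0, 162]) cube([286, 42, 32]);
translate([53, 0, 407]) cube([286, 42, 32]);
translate([53, 0, 652]) cube([286, 42, 32]);
translate([53, 0, 897]) cube([286, 42, 32]);
translate([53, 0, 1142]) cube([286, 42, 32]);


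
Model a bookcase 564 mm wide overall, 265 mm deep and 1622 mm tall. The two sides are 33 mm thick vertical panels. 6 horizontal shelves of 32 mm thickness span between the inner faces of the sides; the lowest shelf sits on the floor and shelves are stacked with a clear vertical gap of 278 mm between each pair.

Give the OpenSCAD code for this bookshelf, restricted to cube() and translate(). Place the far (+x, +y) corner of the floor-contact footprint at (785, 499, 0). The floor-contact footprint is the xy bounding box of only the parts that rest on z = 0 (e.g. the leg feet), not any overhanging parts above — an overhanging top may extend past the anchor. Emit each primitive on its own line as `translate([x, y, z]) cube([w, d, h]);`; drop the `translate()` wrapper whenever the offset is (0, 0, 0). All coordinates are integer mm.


translate([221, 234, 0]) cube([33, 265, 1622]);
translate([752, 234, 0]) cube([33, 265, 1622]);
translate([254, 234, 0]) cube([498, 265, 32]);
translate([254, 234, 310]) cube([498, 265, 32]);
translate([254, 234, 620]) cube([498, 265, 32]);
translate([254, 234, 930]) cube([498, 265, 32]);
translate([254, 234, 1240]) cube([498, 265, 32]);
translate([254, 234, 1550]) cube([498, 265, 32]);


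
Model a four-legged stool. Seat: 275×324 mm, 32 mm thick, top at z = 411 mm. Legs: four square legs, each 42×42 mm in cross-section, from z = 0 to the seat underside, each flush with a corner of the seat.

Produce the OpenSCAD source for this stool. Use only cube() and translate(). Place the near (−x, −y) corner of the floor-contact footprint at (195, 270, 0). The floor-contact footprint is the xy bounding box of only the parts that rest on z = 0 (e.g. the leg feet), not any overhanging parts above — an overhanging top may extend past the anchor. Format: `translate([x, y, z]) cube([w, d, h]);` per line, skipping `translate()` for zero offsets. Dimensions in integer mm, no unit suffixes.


translate([195, 270, 379]) cube([275, 324, 32]);
translate([195, 270, 0]) cube([42, 42, 379]);
translate([428, 270, 0]) cube([42, 42, 379]);
translate([195, 552, 0]) cube([42, 42, 379]);
translate([428, 552, 0]) cube([42, 42, 379]);


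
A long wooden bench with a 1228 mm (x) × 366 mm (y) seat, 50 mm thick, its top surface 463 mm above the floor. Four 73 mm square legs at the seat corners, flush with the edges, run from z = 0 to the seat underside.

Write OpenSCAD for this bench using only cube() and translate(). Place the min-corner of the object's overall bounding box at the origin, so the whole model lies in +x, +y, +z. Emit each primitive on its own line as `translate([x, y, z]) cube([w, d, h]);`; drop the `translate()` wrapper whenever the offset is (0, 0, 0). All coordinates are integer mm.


translate([0, 0, 413]) cube([1228, 366, 50]);
cube([73, 73, 413]);
translate([0, 293, 0]) cube([73, 73, 413]);
translate([1155, 0, 0]) cube([73, 73, 413]);
translate([1155, 293, 0]) cube([73, 73, 413]);


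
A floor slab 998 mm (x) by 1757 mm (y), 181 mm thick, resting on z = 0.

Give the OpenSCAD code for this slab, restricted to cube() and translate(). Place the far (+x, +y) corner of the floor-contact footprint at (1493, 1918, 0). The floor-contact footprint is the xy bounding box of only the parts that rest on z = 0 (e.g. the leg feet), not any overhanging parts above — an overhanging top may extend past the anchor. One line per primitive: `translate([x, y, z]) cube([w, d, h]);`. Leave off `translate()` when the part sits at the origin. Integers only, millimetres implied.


translate([495, 161, 0]) cube([998, 1757, 181]);


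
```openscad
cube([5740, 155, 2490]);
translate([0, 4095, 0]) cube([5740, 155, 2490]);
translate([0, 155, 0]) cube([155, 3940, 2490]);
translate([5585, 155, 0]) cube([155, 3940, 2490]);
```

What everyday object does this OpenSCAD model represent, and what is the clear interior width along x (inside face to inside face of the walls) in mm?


A house (or room) frame. The interior width is 5430 mm.

Four 2490 mm walls enclosing a rectangle with no floor or roof — a room or house frame. Outside width is 5740 mm and wall thickness is 155 mm, so the interior width is 5740 − 2 × 155 = 5430 mm.


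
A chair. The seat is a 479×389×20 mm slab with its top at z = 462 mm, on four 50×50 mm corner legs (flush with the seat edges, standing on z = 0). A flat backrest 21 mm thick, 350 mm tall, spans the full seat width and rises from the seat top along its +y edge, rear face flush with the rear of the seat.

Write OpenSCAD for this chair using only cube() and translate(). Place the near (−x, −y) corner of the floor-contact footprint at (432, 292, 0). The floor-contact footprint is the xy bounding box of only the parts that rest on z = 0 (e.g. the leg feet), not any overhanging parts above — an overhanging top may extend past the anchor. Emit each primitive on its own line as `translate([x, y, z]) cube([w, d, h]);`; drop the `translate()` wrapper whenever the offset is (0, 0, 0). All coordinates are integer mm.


translate([432, 292, 442]) cube([479, 389, 20]);
translate([432, 292, 0]) cube([50, 50, 442]);
translate([861, 292, 0]) cube([50, 50, 442]);
translate([432, 631, 0]) cube([50, 50, 442]);
translate([861, 631, 0]) cube([50, 50, 442]);
translate([432, 660, 462]) cube([479, 21, 350]);


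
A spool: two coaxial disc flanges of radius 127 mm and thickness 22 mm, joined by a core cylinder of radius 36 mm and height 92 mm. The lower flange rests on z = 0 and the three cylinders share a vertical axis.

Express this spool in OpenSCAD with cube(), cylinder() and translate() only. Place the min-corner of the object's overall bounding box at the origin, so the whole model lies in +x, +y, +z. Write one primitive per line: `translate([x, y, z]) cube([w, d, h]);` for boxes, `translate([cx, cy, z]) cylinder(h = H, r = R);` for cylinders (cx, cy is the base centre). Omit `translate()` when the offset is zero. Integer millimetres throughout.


translate([127, 127, 0]) cylinder(h = 22, r = 127);
translate([127, 127, 22]) cylinder(h = 92, r = 36);
translate([127, 127, 114]) cylinder(h = 22, r = 127);


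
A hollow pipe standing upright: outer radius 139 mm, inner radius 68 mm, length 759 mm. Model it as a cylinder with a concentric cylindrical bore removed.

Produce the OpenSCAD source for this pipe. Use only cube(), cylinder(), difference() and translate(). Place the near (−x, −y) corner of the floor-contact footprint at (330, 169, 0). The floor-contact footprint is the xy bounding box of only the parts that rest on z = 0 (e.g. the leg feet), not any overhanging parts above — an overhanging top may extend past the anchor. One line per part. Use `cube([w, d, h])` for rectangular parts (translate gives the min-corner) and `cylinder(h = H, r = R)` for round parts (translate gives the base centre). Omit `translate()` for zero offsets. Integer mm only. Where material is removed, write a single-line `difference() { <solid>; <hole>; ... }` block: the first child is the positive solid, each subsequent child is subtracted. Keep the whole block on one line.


difference() { translate([469, 308, 0]) cylinder(h = 759, r = 139); translate([469, 308, 0]) cylinder(h = 759, r = 68); }


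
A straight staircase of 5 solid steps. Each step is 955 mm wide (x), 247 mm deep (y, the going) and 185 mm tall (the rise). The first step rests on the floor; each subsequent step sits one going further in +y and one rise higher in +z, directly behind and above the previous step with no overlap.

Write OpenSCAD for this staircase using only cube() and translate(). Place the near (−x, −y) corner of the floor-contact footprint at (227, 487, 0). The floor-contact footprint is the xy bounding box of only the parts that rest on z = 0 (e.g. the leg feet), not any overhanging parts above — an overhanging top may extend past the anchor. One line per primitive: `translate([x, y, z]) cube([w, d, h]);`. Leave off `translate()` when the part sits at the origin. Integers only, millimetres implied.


translate([227, 487, 0]) cube([955, 247, 185]);
translate([227, 734, 185]) cube([955, 247, 185]);
translate([227, 981, 370]) cube([955, 247, 185]);
translate([227, 1228, 555]) cube([955, 247, 185]);
translate([227, 1475, 740]) cube([955, 247, 185]);


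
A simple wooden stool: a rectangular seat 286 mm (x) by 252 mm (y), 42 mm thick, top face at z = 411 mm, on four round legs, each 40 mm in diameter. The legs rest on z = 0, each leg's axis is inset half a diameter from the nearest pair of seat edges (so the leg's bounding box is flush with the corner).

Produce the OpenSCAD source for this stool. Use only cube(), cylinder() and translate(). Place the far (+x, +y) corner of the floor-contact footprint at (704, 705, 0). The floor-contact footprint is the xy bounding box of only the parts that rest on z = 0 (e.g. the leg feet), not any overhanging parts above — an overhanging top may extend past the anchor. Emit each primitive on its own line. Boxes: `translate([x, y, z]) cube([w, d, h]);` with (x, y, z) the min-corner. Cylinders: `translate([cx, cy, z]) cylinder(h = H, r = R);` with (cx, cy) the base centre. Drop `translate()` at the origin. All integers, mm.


// leg_h = 411 - 42 = 369
translate([418, 453, 369]) cube([286, 252, 42]);
translate([438, 473, 0]) cylinder(h = 369, r = 20);
translate([684, 473, 0]) cylinder(h = 369, r = 20);
translate([438, 685, 0]) cylinder(h = 369, r = 20);
translate([684, 685, 0]) cylinder(h = 369, r = 20);


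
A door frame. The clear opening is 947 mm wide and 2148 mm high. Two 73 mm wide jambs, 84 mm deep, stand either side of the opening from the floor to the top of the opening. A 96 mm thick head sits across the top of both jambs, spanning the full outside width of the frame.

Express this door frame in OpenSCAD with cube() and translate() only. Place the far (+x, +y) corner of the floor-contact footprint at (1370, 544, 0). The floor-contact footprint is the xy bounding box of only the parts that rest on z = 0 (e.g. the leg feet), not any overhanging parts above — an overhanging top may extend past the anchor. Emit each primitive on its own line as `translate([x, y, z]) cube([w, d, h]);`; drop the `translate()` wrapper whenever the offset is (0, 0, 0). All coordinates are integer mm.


translate([277, 460, 0]) cube([73, 84, 2148]);
translate([1297, 460, 0]) cube([73, 84, 2148]);
translate([277, 460, 2148]) cube([1093, 84, 96]);


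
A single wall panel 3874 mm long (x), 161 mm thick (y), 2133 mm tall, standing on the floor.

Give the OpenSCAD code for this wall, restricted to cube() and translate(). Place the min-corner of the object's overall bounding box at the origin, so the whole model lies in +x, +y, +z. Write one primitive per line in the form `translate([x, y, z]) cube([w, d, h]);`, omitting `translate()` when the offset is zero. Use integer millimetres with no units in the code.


cube([3874, 161, 2133]);


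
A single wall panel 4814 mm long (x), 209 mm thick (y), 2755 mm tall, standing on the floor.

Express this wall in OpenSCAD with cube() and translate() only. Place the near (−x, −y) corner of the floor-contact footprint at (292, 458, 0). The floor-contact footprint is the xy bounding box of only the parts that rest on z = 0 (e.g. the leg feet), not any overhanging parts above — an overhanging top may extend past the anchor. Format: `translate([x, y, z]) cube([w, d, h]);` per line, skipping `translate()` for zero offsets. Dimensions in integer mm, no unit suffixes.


translate([292, 458, 0]) cube([4814, 209, 2755]);


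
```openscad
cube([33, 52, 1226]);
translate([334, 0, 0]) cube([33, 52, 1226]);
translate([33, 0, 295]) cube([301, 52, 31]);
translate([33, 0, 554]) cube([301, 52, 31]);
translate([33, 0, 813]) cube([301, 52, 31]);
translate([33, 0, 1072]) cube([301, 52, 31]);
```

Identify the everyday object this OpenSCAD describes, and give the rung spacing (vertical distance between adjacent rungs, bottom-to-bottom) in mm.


A ladder. The rung spacing is 259 mm.

Two tall 33×52 posts with 4 short bars between them — a ladder. Adjacent rungs sit at z = 295 and z = 554, so the spacing is 554 − 295 = 259 mm.


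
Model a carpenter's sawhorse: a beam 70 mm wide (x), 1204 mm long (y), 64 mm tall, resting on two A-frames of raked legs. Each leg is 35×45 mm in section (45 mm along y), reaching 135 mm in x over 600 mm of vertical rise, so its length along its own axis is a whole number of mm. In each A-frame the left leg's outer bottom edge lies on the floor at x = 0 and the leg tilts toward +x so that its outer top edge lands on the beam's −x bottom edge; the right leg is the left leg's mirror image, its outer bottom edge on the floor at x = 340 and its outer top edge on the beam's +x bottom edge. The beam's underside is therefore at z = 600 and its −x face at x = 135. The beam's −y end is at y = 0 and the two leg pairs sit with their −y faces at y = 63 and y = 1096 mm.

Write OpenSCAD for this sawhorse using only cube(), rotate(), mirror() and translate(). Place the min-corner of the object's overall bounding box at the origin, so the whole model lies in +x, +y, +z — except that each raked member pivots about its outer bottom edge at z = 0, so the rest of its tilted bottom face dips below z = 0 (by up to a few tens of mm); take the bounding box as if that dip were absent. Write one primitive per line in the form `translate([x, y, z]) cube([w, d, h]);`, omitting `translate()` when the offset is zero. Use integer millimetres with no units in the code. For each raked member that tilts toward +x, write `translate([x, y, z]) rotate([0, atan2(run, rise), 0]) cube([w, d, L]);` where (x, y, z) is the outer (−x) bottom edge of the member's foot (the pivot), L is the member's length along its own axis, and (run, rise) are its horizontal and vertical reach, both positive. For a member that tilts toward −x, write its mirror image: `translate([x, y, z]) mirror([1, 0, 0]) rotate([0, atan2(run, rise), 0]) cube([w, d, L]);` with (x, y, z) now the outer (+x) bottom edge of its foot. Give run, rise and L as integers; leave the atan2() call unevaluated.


// leg length = √(135² + 600²) = 615
// right-leg outer foot x = 2·135 + 70 = 340
// beam min-corner = (135, 0, 600)
translate([135, 0, 600]) cube([70, 1204, 64]);
translate([0, 63, 0]) rotate([0, atan2(135, 600), 0]) cube([35, 45, 615]);
translate([340, 63, 0]) mirror([1, 0, 0]) rotate([0, atan2(135, 600), 0]) cube([35, 45, 615]);
translate([0, 1096, 0]) rotate([0, atan2(135, 600), 0]) cube([35, 45, 615]);
translate([340, 1096, 0]) mirror([1, 0, 0]) rotate([0, atan2(135, 600), 0]) cube([35, 45, 615]);


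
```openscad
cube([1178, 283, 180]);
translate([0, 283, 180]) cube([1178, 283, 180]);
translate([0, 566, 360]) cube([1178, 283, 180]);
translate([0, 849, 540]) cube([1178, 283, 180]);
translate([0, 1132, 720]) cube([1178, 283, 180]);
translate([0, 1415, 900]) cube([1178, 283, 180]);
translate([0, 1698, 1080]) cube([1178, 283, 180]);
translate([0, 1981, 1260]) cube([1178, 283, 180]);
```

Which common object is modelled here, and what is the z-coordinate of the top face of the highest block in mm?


A staircase. The total rise is 1440 mm.

8 identical blocks, each offset up and back from the previous — a staircase. Each step is 180 mm tall and there are 8 of them, so the total rise is 8 × 180 = 1440 mm.


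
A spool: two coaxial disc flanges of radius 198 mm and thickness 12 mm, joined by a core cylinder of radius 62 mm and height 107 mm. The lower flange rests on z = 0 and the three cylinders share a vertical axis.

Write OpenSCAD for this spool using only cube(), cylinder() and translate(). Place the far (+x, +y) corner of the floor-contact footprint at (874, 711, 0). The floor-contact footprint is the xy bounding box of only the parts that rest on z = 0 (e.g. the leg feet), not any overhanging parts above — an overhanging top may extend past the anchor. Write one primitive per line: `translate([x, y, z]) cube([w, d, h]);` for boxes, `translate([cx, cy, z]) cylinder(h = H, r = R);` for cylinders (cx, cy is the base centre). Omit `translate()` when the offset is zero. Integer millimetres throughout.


translate([676, 513, 0]) cylinder(h = 12, r = 198);
translate([676, 513, 12]) cylinder(h = 107, r = 62);
translate([676, 513, 119]) cylinder(h = 12, r = 198);


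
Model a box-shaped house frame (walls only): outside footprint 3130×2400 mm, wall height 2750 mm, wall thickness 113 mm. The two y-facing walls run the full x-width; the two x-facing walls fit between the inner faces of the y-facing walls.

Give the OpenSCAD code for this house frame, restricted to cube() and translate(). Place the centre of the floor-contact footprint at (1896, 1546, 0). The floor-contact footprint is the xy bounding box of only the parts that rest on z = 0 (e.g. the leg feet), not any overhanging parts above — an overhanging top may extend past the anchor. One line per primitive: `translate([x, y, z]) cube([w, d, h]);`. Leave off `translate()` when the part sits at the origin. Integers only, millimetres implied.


translate([331, 346, 0]) cube([3130, 113, 2750]);
translate([331, 2633, 0]) cube([3130, 113, 2750]);
translate([331, 459, 0]) cube([113, 2174, 2750]);
translate([3348, 459, 0]) cube([113, 2174, 2750]);


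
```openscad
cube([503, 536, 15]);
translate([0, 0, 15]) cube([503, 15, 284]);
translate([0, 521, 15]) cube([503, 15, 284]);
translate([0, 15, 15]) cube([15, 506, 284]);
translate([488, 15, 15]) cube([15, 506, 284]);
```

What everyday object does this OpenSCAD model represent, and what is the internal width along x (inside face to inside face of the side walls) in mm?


An open box. The internal width is 473 mm.

A 503×536 base slab with four walls standing on it — an open box. The base is 503 mm wide and the walls are 15 mm thick, so the internal width is 503 − 2 × 15 = 473 mm.


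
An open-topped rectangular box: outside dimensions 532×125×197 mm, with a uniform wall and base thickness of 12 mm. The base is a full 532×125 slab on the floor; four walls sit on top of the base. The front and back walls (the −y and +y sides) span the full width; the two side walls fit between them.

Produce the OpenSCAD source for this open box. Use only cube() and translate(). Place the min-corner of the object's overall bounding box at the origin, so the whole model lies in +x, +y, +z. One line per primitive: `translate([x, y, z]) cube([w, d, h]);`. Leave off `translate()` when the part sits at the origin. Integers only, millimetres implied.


cube([532, 125, 12]);
translate([0, 0, 12]) cube([532, 12, 185]);
translate([0, 113, 12]) cube([532, 12, 185]);
translate([0, 12, 12]) cube([12, 101, 185]);
translate([520, 12, 12]) cube([12, 101, 185]);


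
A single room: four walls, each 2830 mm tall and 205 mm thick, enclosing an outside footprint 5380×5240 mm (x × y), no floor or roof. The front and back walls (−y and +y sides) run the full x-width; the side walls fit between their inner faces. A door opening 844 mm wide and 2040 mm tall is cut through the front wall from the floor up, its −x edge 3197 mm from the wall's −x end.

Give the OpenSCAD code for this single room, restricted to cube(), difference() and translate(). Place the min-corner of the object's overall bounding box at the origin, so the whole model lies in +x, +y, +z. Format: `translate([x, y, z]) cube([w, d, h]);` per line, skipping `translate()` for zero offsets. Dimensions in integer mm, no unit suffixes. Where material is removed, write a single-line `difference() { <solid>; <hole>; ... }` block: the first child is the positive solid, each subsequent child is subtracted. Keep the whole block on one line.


difference() { cube([5380, 205, 2830]); translate([3197, 0, 0]) cube([844, 205, 2040]); }
translate([0, 5035, 0]) cube([5380, 205, 2830]);
translate([0, 205, 0]) cube([205, 4830, 2830]);
translate([5175, 205, 0]) cube([205, 4830, 2830]);


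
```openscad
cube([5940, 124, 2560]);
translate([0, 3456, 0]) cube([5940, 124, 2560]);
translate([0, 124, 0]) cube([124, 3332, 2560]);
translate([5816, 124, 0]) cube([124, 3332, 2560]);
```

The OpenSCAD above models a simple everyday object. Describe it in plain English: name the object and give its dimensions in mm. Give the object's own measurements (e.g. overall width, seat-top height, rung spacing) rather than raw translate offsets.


The wall frame of a small rectangular building: four walls, each 2560 mm tall and 124 mm thick, enclosing a footprint 5940 mm (x) by 3580 mm (y) outside-to-outside, with no floor or roof. The front and back walls (the −y and +y sides) span the full width; the two side walls fit between them.


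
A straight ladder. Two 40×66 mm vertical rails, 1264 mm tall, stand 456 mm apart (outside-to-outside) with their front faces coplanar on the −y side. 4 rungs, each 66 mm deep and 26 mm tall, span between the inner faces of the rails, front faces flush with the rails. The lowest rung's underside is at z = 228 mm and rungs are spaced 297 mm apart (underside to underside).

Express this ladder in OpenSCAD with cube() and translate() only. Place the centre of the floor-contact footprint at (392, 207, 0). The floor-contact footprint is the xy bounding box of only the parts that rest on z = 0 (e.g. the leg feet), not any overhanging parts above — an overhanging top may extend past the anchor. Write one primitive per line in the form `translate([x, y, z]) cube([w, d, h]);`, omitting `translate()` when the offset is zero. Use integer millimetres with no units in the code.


translate([164, 174, 0]) cube([40, 66, 1264]);
translate([580, 174, 0]) cube([40, 66, 1264]);
translate([204, 174, 228]) cube([376, 66, 26]);
translate([204, 174, 525]) cube([376, 66, 26]);
translate([204, 174, 822]) cube([376, 66, 26]);
translate([204, 174, 1119]) cube([376, 66, 26]);


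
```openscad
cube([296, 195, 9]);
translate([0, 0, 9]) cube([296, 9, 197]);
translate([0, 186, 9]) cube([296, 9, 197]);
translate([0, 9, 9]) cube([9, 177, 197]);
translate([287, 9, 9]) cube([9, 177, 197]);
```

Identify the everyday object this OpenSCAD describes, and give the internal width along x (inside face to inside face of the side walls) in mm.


An open box. The internal width is 278 mm.

A 296×195 base slab with four walls standing on it — an open box. The base is 296 mm wide and the walls are 9 mm thick, so the internal width is 296 − 2 × 9 = 278 mm.


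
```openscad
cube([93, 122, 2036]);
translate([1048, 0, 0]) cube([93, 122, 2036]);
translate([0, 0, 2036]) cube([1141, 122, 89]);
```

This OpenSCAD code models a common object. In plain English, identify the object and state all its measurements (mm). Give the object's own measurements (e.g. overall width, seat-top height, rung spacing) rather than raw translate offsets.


A door frame. The clear opening is 955 mm wide and 2036 mm high. Two 93 mm wide jambs, 122 mm deep, stand either side of the opening from the floor to the top of the opening. A 89 mm thick head sits across the top of both jambs, spanning the full outside width of the frame.


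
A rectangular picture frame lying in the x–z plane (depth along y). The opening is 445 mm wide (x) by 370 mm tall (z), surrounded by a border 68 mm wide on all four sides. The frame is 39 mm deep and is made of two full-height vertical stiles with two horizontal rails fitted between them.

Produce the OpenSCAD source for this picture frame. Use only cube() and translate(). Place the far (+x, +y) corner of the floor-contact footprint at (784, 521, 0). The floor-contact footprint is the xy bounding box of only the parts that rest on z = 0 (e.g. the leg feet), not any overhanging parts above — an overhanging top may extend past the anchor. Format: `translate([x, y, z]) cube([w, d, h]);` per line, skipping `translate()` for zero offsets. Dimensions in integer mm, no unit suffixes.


translate([203, 482, 0]) cube([68, 39, 506]);
translate([716, 482, 0]) cube([68, 39, 506]);
translate([271, 482, 0]) cube([445, 39, 68]);
translate([271, 482, 438]) cube([445, 39, 68]);


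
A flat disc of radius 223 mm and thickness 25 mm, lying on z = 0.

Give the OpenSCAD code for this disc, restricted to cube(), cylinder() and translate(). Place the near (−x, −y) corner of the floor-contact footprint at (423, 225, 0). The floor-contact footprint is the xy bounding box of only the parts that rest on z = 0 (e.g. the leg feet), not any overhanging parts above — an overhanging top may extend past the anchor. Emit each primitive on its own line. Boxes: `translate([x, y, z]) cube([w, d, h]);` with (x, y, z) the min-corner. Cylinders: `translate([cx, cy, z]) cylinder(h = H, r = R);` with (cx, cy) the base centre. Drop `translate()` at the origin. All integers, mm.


translate([646, 448, 0]) cylinder(h = 25, r = 223);


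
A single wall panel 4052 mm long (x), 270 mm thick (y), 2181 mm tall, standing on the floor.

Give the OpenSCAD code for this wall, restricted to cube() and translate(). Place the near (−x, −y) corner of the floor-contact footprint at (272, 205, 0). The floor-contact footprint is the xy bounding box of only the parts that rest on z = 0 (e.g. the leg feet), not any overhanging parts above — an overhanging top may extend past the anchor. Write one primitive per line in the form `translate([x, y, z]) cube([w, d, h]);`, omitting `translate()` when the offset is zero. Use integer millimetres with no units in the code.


translate([272, 205, 0]) cube([4052, 270, 2181]);


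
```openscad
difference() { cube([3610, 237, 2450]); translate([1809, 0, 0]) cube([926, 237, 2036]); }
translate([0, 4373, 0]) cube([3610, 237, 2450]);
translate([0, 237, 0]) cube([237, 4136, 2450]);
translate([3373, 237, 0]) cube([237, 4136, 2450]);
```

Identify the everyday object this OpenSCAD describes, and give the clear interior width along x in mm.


A single room. The interior width is 3136 mm.

Four walls enclosing a rectangle with a door in the front wall — a room. Outside width 3610 minus two 237 mm walls gives 3136 mm.


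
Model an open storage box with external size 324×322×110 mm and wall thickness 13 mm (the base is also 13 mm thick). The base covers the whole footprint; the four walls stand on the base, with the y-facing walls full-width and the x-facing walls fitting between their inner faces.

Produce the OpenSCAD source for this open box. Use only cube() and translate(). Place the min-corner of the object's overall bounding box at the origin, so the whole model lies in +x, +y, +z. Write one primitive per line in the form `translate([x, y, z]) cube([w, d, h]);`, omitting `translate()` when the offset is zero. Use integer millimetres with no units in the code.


cube([324, 322, 13]);
translate([0, 0, 13]) cube([324, 13, 97]);
translate([0, 309, 13]) cube([324, 13, 97]);
translate([0, 13, 13]) cube([13, 296, 97]);
translate([311, 13, 13]) cube([13, 296, 97]);


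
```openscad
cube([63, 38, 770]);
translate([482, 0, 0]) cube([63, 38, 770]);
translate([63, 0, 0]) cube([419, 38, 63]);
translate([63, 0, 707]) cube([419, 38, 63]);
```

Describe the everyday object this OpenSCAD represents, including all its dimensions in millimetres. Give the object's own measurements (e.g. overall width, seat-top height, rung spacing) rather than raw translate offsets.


A rectangular picture frame lying in the x–z plane (depth along y). The opening is 419 mm wide (x) by 644 mm tall (z), surrounded by a border 63 mm wide on all four sides. The frame is 38 mm deep and is made of two full-height vertical stiles with two horizontal rails fitted between them.


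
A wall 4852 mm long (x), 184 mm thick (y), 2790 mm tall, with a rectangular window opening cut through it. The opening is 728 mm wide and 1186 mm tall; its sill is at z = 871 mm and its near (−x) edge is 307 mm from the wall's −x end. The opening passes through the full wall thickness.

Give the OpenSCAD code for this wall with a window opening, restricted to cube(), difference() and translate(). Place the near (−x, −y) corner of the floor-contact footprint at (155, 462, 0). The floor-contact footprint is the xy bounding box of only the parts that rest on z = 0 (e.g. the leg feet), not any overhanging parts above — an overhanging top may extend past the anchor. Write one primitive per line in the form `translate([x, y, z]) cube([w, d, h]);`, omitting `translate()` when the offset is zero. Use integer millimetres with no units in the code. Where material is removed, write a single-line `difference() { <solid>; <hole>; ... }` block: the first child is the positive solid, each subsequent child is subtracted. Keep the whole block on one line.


difference() { translate([155, 462, 0]) cube([4852, 184, 2790]); translate([462, 462, 871]) cube([728, 184, 1186]); }


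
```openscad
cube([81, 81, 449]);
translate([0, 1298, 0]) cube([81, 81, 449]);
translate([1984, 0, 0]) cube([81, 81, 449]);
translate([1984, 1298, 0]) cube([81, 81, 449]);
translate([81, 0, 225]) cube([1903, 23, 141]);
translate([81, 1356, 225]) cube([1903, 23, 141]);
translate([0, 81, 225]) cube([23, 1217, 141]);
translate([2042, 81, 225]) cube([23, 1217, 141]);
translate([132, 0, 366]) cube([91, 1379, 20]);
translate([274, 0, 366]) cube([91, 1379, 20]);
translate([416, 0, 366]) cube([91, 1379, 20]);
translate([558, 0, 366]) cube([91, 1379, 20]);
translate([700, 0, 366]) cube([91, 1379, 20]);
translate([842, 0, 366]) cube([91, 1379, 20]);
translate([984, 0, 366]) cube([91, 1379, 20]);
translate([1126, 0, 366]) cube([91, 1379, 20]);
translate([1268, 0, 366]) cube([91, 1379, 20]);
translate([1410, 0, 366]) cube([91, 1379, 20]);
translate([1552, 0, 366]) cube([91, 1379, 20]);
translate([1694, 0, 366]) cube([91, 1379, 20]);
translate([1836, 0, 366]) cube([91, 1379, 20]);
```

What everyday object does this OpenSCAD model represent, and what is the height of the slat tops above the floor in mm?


A bed frame. The slat-top height is 386 mm.

Four posts, four rails, and a row of slats — a bed frame. Slats sit on the rails at z = 225 + 141 = 366; with slat thickness 20, the top is 386 mm.
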